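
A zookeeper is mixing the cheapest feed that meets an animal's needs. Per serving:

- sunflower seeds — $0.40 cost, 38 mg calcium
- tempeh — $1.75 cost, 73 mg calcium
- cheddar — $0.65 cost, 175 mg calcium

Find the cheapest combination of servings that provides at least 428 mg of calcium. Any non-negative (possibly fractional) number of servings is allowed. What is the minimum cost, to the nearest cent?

$1.59

Cost per mg of calcium: cheddar $0.0037, sunflower seeds $0.0105, tempeh $0.0240.
With no serving limits, use only cheddar: 428 mg / 175 mg = 2.446 servings × $0.65 = $1.59.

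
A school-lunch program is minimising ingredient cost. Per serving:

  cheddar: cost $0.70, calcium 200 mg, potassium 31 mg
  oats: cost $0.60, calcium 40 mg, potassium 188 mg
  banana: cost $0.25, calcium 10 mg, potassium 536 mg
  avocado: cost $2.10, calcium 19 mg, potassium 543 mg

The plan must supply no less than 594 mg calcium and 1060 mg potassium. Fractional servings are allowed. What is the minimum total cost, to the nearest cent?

$2.47

An LP optimum is at a vertex; with two nutrient constraints at most two foods are used. Check each candidate.
cheddar only: max(594/200, 1060/31) = 34.19 servings → $23.94.
oats only: max(594/40, 1060/188) = 14.85 servings → $8.91.
banana only: max(594/10, 1060/536) = 59.4 servings → $14.85.
avocado only: max(594/19, 1060/543) = 31.26 servings → $65.65.
cheddar + oats with both tight: 1.905 servings and 5.324 servings → $4.53.
cheddar + banana with both tight: 2.879 servings and 1.811 servings → $2.47.
cheddar + avocado with both tight: 2.8 servings and 1.792 servings → $5.72.
oats + banana: the both-tight solution has a negative serving — not a feasible corner.
oats + avocado with both targets exact would need a negative amount; discard.
banana + avocado with both targets exact would need a negative amount; discard.
Cheapest feasible corner: $2.47.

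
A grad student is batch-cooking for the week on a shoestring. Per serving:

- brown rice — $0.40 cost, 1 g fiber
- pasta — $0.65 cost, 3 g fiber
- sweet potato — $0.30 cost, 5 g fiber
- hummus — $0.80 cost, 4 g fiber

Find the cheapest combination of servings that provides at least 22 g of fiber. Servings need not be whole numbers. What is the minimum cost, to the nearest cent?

$1.32

Cost per g of fiber: sweet potato $0.0600, hummus $0.2000, pasta $0.2167, brown rice $0.4000.
With no serving limits, use only sweet potato: 22 g / 5 g = 4.4 servings × $0.30 = $1.32.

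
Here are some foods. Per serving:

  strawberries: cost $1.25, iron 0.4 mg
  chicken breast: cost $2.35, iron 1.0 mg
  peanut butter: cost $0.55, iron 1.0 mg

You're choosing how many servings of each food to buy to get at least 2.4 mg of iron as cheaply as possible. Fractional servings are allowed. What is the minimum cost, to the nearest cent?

Cost per mg of iron: peanut butter $0.5500, chicken breast $2.3500, strawberries $3.1250.
With no serving limits, use only peanut butter: 2.4 mg / 1.0 mg = 2.4 servings × $0.55 = $1.32.

$1.32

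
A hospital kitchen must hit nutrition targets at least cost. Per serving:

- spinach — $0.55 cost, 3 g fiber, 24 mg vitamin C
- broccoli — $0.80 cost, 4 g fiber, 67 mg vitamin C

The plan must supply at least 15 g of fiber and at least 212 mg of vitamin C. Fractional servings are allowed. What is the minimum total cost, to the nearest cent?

For a min-cost LP with two ≥-constraints, a basic feasible solution has at most two positive variables.
spinach only: max(15/3, 212/24) = 8.833 servings → $4.86.
broccoli only: max(15/4, 212/67) = 3.75 servings → $3.00.
spinach + broccoli with both tight: 1.495 servings and 2.629 servings → $2.93.
The minimum over all feasible corners is $2.93.

$2.93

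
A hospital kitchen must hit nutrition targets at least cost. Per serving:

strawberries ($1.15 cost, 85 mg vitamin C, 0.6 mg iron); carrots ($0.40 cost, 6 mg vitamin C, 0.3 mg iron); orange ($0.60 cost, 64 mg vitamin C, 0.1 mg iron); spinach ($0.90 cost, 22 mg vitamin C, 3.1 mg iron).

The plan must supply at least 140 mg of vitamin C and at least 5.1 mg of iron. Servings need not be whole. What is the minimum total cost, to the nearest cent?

$2.42

Two binding constraints pin down two serving amounts, so the optimal mix uses at most two foods. The candidates are each food alone (scaled to the tighter of vitamin C/iron) and each pair with both constraints tight.
strawberries only: max(140/85, 5.1/0.6) = 8.5 servings → $9.78.
carrots only: max(140/6, 5.1/0.3) = 23.33 servings → $9.33.
orange only: max(140/64, 5.1/0.1) = 51 servings → $30.60.
spinach only: max(140/22, 5.1/3.1) = 6.364 servings → $5.73.
strawberries + carrots with both tight: 0.5205 servings and 15.96 servings → $6.98.
strawberries + orange with both targets exact would need a negative amount; discard.
strawberries + spinach with both tight: 1.286 servings and 1.396 servings → $2.74.
carrots + orange with both tight: 16.8 servings and 0.6129 servings → $7.09.
carrots + spinach: intersection lies outside the first quadrant.
orange + spinach with both tight: 1.64 servings and 1.592 servings → $2.42.
So the least-cost plan costs $2.42.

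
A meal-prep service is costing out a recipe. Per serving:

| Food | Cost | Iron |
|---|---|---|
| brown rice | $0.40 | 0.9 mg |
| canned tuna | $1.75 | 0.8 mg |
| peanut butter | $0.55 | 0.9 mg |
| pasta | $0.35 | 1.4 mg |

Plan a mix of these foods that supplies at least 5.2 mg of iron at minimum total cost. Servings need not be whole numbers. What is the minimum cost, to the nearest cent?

$1.30

Cost per mg of iron: pasta $0.2500, brown rice $0.4444, peanut butter $0.6111, canned tuna $2.1875.
With no serving limits, use only pasta: 5.2 mg / 1.4 mg = 3.714 servings × $0.35 = $1.30.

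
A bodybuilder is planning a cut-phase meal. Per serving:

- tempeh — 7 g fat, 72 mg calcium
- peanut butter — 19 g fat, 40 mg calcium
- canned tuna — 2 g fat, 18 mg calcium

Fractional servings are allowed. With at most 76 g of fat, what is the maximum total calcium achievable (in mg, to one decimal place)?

Calcium per g fat: tempeh 10.29, canned tuna 9, peanut butter 2.105.
With no serving limits, spend the whole fat allowance on tempeh: 76 g / 7 g × 72 mg = 781.7 mg.

781.7 mg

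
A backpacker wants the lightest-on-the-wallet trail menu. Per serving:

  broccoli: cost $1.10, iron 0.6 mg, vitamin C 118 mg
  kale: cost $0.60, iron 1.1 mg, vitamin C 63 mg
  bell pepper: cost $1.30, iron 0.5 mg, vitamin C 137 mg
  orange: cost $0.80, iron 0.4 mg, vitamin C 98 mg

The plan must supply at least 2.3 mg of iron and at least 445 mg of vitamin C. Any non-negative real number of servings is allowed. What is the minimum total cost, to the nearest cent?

$3.68

Compare the cost at each extreme point of the feasible region.
broccoli only: max(2.3/0.6, 445/118) = 3.833 servings → $4.22.
kale only: max(2.3/1.1, 445/63) = 7.063 servings → $4.24.
bell pepper only: max(2.3/0.5, 445/137) = 4.6 servings → $5.98.
orange only: max(2.3/0.4, 445/98) = 5.75 servings → $4.60.
broccoli + kale with both tight: 3.746 servings and 0.04783 servings → $4.15.
broccoli + bell pepper: intersection lies outside the first quadrant.
broccoli + orange: the both-tight solution has a negative serving — not a feasible corner.
kale + bell pepper with both tight: 0.7768 servings and 2.891 servings → $4.22.
kale + orange with both tight: 0.5738 servings and 4.172 servings → $3.68.
bell pepper + orange with both targets exact would need a negative amount; discard.
So the least-cost plan costs $3.68.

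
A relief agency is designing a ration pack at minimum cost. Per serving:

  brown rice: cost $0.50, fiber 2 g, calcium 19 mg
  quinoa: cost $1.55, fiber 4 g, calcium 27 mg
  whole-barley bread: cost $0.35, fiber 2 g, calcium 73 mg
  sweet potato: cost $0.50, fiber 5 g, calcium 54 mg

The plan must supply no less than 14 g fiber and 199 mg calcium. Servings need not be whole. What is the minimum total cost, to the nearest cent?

$1.54

Two binding constraints pin down two serving amounts, so the optimal mix uses at most two foods. The candidates are each food alone (scaled to the tighter of fiber/calcium) and each pair with both constraints tight.
brown rice only: max(14/2, 199/19) = 10.47 servings → $5.24.
quinoa only: max(14/4, 199/27) = 7.37 servings → $11.42.
whole-barley bread only: max(14/2, 199/73) = 7 servings → $2.45.
sweet potato only: max(14/5, 199/54) = 3.685 servings → $1.84.
brown rice + quinoa: intersection lies outside the first quadrant.
brown rice + whole-barley bread with both tight: 5.778 servings and 1.222 servings → $3.32.
brown rice + sweet potato: intersection lies outside the first quadrant.
quinoa + whole-barley bread with both tight: 2.622 servings and 1.756 servings → $4.68.
quinoa + sweet potato: intersection lies outside the first quadrant.
whole-barley bread + sweet potato with both tight: 0.93 servings and 2.428 servings → $1.54.
The minimum over all feasible corners is $1.54.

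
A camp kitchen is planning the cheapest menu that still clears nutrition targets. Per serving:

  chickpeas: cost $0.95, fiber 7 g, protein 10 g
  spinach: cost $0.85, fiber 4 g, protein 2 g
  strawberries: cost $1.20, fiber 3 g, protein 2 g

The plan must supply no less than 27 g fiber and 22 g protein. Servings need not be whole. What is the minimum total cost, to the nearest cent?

$3.66

Check every corner: each single food scaled to meet both minima, and each pair solved so both constraints bind.
chickpeas only: max(27/7, 22/10) = 3.857 servings → $3.66.
spinach only: max(27/4, 22/2) = 11 servings → $9.35.
strawberries only: max(27/3, 22/2) = 11 servings → $13.20.
chickpeas + spinach with both tight: 1.308 servings and 4.462 servings → $5.03.
chickpeas + strawberries with both tight: 0.75 servings and 7.25 servings → $9.41.
spinach + strawberries: intersection lies outside the first quadrant.
So the least-cost plan costs $3.66.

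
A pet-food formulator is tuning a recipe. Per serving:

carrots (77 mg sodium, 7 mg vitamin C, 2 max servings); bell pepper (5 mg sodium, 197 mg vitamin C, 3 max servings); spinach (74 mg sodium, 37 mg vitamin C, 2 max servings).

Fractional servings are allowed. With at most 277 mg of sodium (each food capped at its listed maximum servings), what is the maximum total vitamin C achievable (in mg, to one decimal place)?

675.4 mg

Vitamin C per mg sodium: bell pepper 39.4, spinach 0.5, carrots 0.09091.
Take 3 servings of bell pepper: uses 15 mg sodium, +591.0 mg vitamin C (running total 591.0 mg).
Take 2 servings of spinach: uses 148 mg sodium, +74.0 mg vitamin C (running total 665.0 mg).
Take 1.481 servings of carrots: uses 114 mg sodium, +10.4 mg vitamin C (running total 675.4 mg).
Filling greedily by vitamin C-per-mg sodium is optimal for one linear limit, giving 675.4 mg.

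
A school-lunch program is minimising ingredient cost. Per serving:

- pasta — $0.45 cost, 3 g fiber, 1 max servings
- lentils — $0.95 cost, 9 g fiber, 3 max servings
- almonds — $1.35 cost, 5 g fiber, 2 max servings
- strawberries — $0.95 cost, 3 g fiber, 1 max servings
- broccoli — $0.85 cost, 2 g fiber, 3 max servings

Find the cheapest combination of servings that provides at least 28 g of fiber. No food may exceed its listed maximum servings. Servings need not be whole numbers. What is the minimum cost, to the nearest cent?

Cost per g of fiber: lentils $0.1056, pasta $0.1500, almonds $0.2700, strawberries $0.3167, broccoli $0.4250.
Take 3 servings of lentils: +27.0 g fiber for $2.85 (total $2.85, still need 1.0 g).
Take 0.3333 servings of pasta: +1.0 g fiber for $0.15 (total $3.00, still need 0.0 g).
Filling from the cheapest source first is optimal under one linear minimum: $3.00.

$3.00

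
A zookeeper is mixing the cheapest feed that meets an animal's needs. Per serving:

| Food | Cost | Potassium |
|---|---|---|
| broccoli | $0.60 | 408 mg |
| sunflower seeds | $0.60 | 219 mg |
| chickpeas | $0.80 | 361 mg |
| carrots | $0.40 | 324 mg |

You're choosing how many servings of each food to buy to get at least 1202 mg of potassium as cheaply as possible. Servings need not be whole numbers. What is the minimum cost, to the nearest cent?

Cost per mg of potassium: carrots $0.0012, broccoli $0.0015, chickpeas $0.0022, sunflower seeds $0.0027.
With no serving limits, use only carrots: 1202 mg / 324 mg = 3.71 servings × $0.40 = $1.48.

$1.48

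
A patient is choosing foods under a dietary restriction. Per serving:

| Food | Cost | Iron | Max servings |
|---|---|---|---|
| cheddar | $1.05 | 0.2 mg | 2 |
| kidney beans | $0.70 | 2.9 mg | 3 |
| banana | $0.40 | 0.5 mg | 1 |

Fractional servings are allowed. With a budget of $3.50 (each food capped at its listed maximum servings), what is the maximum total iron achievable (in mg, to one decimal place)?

9.4 mg

Iron per dollar: kidney beans 4.143, banana 1.25, cheddar 0.1905.
Take 3 servings of kidney beans: spends $2.10, +8.7 mg iron (running total 8.7 mg).
Take 1 serving of banana: spends $0.40, +0.5 mg iron (running total 9.2 mg).
Take 0.9524 servings of cheddar: spends $1.00, +0.2 mg iron (running total 9.4 mg).
Filling greedily by iron-per-dollar is optimal for one linear limit, giving 9.4 mg.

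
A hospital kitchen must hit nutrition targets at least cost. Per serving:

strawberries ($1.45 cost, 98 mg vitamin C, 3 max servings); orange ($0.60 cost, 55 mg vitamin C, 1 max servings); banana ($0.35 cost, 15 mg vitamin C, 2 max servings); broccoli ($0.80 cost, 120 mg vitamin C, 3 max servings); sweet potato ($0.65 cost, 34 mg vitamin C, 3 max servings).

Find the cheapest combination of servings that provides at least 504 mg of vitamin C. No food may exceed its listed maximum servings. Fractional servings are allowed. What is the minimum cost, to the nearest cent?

Cost per mg of vitamin C: broccoli $0.0067, orange $0.0109, strawberries $0.0148, sweet potato $0.0191, banana $0.0233.
Take 3 servings of broccoli: +360.0 mg vitamin C for $2.40 (total $2.40, still need 144.0 mg).
Take 1 serving of orange: +55.0 mg vitamin C for $0.60 (total $3.00, still need 89.0 mg).
Take 0.9082 servings of strawberries: +89.0 mg vitamin C for $1.32 (total $4.32, still need 0.0 mg).
Greedy by cheapest-per-mg is optimal for a single linear constraint, so the minimum cost is $4.32.

$4.32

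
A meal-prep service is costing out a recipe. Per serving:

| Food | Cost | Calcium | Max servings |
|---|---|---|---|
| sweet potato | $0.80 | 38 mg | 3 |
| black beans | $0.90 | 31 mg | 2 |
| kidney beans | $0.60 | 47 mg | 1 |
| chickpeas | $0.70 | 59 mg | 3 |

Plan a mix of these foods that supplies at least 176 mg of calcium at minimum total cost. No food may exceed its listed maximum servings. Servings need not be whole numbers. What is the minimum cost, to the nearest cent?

Cost per mg of calcium: chickpeas $0.0119, kidney beans $0.0128, sweet potato $0.0211, black beans $0.0290.
Take 2.983 servings of chickpeas: +176.0 mg calcium for $2.09 (total $2.09, still need 0.0 mg).
Filling from the cheapest source first is optimal under one linear minimum: $2.09.

$2.09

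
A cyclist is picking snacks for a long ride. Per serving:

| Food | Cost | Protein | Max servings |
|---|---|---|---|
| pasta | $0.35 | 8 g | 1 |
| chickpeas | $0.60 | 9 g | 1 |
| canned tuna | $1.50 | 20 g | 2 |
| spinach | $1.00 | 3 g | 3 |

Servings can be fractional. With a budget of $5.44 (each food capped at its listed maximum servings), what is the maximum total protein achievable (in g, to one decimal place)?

Protein per dollar: pasta 22.86, chickpeas 15, canned tuna 13.33, spinach 3.
Take 1 serving of pasta: spends $0.35, +8.0 g protein (running total 8.0 g).
Take 1 serving of chickpeas: spends $0.60, +9.0 g protein (running total 17.0 g).
Take 2 servings of canned tuna: spends $3.00, +40.0 g protein (running total 57.0 g).
Take 1.49 servings of spinach: spends $1.49, +4.5 g protein (running total 61.5 g).
Greedy by best ratio exhausts the cost allowance optimally: 61.5 g.

61.5 g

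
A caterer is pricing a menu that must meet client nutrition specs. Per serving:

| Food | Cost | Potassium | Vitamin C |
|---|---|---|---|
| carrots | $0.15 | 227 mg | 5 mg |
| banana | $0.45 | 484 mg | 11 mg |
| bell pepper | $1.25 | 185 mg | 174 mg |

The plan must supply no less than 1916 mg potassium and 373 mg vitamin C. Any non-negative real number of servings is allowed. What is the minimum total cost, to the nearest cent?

$3.46

Compare the cost at each extreme point of the feasible region.
carrots only: max(1916/227, 373/5) = 74.6 servings → $11.19.
banana only: max(1916/484, 373/11) = 33.91 servings → $15.26.
bell pepper only: max(1916/185, 373/174) = 10.36 servings → $12.95.
carrots + banana with both targets exact would need a negative amount; discard.
carrots + bell pepper with both tight: 6.854 servings and 1.947 servings → $3.46.
banana + bell pepper with both tight: 3.217 servings and 1.94 servings → $3.87.
Cheapest feasible corner: $3.46.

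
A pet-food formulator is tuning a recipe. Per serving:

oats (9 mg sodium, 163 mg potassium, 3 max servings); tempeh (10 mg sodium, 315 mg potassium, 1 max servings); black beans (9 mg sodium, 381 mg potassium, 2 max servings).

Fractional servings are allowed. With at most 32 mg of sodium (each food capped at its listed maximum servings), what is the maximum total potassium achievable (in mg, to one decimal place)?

1149.4 mg

Potassium per mg sodium: black beans 42.33, tempeh 31.5, oats 18.11.
Take 2 servings of black beans: uses 18 mg sodium, +762.0 mg potassium (running total 762.0 mg).
Take 1 serving of tempeh: uses 10 mg sodium, +315.0 mg potassium (running total 1077.0 mg).
Take 0.4444 servings of oats: uses 4 mg sodium, +72.4 mg potassium (running total 1149.4 mg).
Filling greedily by potassium-per-mg sodium is optimal for one linear limit, giving 1149.4 mg.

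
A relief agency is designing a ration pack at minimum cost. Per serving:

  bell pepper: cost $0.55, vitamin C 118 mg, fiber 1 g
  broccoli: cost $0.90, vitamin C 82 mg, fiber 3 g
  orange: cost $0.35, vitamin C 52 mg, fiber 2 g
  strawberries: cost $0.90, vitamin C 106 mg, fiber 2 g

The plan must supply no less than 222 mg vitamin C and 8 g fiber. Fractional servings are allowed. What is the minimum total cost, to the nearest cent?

Compare the cost at each extreme point of the feasible region.
bell pepper only: max(222/118, 8/1) = 8 servings → $4.40.
broccoli only: max(222/82, 8/3) = 2.707 servings → $2.44.
orange only: max(222/52, 8/2) = 4.269 servings → $1.49.
strawberries only: max(222/106, 8/2) = 4 servings → $3.60.
bell pepper + broccoli with both tight: 0.03676 servings and 2.654 servings → $2.41.
bell pepper + orange with both tight: 0.1522 servings and 3.924 servings → $1.46.
bell pepper + strawberries: intersection lies outside the first quadrant.
broccoli + orange with both targets exact would need a negative amount; discard.
broccoli + strawberries with both tight: 2.623 servings and 0.06494 servings → $2.42.
orange + strawberries with both tight: 3.741 servings and 0.2593 servings → $1.54.
Cheapest feasible corner: $1.46.

$1.46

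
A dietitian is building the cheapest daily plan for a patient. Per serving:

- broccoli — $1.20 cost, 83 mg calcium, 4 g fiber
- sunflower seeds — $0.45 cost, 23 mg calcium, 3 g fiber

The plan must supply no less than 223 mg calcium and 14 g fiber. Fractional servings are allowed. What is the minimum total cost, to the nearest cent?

$3.43

Minimising a linear cost over {calcium ≥ 223, fiber ≥ 14, servings ≥ 0} — the optimum is at a vertex, using one or two foods.
broccoli only: max(223/83, 14/4) = 3.5 servings → $4.20.
sunflower seeds only: max(223/23, 14/3) = 9.696 servings → $4.36.
broccoli + sunflower seeds with both tight: 2.21 servings and 1.72 servings → $3.43.
The minimum over all feasible corners is $3.43.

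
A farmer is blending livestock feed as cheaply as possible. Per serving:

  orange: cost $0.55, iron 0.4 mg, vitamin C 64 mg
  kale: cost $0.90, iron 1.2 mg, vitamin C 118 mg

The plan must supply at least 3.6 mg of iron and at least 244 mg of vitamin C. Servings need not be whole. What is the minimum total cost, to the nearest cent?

$2.70

An LP optimum is at a vertex; with two nutrient constraints at most two foods are used. Check each candidate.
orange only: max(3.6/0.4, 244/64) = 9 servings → $4.95.
kale only: max(3.6/1.2, 244/118) = 3 servings → $2.70.
orange + kale: the both-tight solution has a negative serving — not a feasible corner.
The minimum over all feasible corners is $2.70.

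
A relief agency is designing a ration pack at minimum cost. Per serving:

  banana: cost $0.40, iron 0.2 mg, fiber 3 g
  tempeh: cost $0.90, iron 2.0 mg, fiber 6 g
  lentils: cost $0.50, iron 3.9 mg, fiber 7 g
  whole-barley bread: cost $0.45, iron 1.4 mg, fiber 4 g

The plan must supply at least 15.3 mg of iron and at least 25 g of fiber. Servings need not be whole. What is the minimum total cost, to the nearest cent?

$1.96

banana only: max(15.3/0.2, 25/3) = 76.5 servings → $30.60.
tempeh only: max(15.3/2.0, 25/6) = 7.65 servings → $6.88.
lentils only: max(15.3/3.9, 25/7) = 3.923 servings → $1.96.
whole-barley bread only: max(15.3/1.4, 25/4) = 10.93 servings → $4.92.
banana + tempeh with both targets exact would need a negative amount; discard.
banana + lentils: the both-tight solution has a negative serving — not a feasible corner.
banana + whole-barley bread: the both-tight solution has a negative serving — not a feasible corner.
tempeh + lentils: intersection lies outside the first quadrant.
tempeh + whole-barley bread: intersection lies outside the first quadrant.
lentils + whole-barley bread: the both-tight solution has a negative serving — not a feasible corner.
The minimum over all feasible corners is $1.96.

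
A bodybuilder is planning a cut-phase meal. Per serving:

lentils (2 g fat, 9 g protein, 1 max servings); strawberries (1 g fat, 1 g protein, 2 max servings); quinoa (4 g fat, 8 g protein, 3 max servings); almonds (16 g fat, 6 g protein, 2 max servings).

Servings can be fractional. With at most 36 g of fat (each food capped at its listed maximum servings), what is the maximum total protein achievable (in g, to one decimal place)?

Protein per g fat: lentils 4.5, quinoa 2, strawberries 1, almonds 0.375.
Take 1 serving of lentils: uses 2 g fat, +9.0 g protein (running total 9.0 g).
Take 3 servings of quinoa: uses 12 g fat, +24.0 g protein (running total 33.0 g).
Take 2 servings of strawberries: uses 2 g fat, +2.0 g protein (running total 35.0 g).
Take 1.25 servings of almonds: uses 20 g fat, +7.5 g protein (running total 42.5 g).
Greedy by best ratio exhausts the fat allowance optimally: 42.5 g.

42.5 g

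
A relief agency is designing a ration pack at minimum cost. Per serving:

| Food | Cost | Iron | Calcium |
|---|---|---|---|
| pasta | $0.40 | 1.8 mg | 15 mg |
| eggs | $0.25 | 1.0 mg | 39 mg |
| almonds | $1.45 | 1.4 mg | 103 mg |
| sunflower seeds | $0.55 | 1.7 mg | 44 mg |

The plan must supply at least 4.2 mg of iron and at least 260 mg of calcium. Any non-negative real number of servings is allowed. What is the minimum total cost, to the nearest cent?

$1.67

The cheapest plan sits at a corner of the feasible region — with two constraints it uses at most two foods.
pasta only: max(4.2/1.8, 260/15) = 17.33 servings → $6.93.
eggs only: max(4.2/1.0, 260/39) = 6.667 servings → $1.67.
almonds only: max(4.2/1.4, 260/103) = 3 servings → $4.35.
sunflower seeds only: max(4.2/1.7, 260/44) = 5.909 servings → $3.25.
pasta + eggs: intersection lies outside the first quadrant.
pasta + almonds with both tight: 0.4173 servings and 2.464 servings → $3.74.
pasta + sunflower seeds with both targets exact would need a negative amount; discard.
eggs + almonds with both tight: 1.417 servings and 1.988 servings → $3.24.
eggs + sunflower seeds with both targets exact would need a negative amount; discard.
almonds + sunflower seeds with both tight: 2.266 servings and 0.6044 servings → $3.62.
The minimum over all feasible corners is $1.67.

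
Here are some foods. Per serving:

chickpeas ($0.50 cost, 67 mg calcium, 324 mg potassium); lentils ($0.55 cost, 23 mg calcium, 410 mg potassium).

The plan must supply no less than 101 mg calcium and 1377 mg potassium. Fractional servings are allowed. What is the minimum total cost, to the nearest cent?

This is a tiny linear program; its minimum lies at a vertex of the feasible set. List the vertices and price them.
chickpeas only: max(101/67, 1377/324) = 4.25 servings → $2.12.
lentils only: max(101/23, 1377/410) = 4.391 servings → $2.42.
chickpeas + lentils with both tight: 0.4865 servings and 2.974 servings → $1.88.
Cheapest feasible corner: $1.88.

$1.88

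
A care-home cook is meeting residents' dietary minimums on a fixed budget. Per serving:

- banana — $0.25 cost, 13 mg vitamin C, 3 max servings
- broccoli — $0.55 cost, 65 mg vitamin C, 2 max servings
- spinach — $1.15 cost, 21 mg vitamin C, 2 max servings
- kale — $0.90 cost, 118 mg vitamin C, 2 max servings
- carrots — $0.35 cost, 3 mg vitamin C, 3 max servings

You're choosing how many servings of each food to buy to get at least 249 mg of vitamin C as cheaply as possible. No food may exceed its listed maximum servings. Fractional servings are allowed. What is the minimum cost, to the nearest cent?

$1.91

Cost per mg of vitamin C: kale $0.0076, broccoli $0.0085, banana $0.0192, spinach $0.0548, carrots $0.1167.
Take 2 servings of kale: +236.0 mg vitamin C for $1.80 (total $1.80, still need 13.0 mg).
Take 0.2 servings of broccoli: +13.0 mg vitamin C for $0.11 (total $1.91, still need 0.0 mg).
Greedy by cheapest-per-mg is optimal for a single linear constraint, so the minimum cost is $1.91.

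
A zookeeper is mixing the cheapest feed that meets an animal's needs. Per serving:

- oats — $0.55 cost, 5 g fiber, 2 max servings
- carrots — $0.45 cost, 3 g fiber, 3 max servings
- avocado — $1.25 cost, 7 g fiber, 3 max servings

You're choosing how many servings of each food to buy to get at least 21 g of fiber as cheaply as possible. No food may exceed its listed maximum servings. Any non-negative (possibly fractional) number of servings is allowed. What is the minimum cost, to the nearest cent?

$2.81

Cost per g of fiber: oats $0.1100, carrots $0.1500, avocado $0.1786.
Take 2 servings of oats: +10.0 g fiber for $1.10 (total $1.10, still need 11.0 g).
Take 3 servings of carrots: +9.0 g fiber for $1.35 (total $2.45, still need 2.0 g).
Take 0.2857 servings of avocado: +2.0 g fiber for $0.36 (total $2.81, still need 0.0 g).
Filling from the cheapest source first is optimal under one linear minimum: $2.81.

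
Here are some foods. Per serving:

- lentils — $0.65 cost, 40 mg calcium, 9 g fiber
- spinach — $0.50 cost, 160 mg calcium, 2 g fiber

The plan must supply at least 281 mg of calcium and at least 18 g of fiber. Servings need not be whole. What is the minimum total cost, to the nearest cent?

$1.77

With two linear requirements the optimum uses one or two foods; enumerate the corners.
lentils only: max(281/40, 18/9) = 7.025 servings → $4.57.
spinach only: max(281/160, 18/2) = 9 servings → $4.50.
lentils + spinach with both tight: 1.704 servings and 1.33 servings → $1.77.
The minimum over all feasible corners is $1.77.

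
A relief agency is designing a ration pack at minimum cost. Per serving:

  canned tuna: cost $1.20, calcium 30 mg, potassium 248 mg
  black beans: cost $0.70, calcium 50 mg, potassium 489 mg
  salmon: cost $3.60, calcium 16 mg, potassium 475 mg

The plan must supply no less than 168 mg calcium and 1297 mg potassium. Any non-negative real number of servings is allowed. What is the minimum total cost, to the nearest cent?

The cheapest plan sits at a corner of the feasible region — with two constraints it uses at most two foods.
canned tuna only: max(168/30, 1297/248) = 5.6 servings → $6.72.
black beans only: max(168/50, 1297/489) = 3.36 servings → $2.35.
salmon only: max(168/16, 1297/475) = 10.5 servings → $37.80.
canned tuna + black beans: the both-tight solution has a negative serving — not a feasible corner.
canned tuna + salmon: intersection lies outside the first quadrant.
black beans + salmon with both targets exact would need a negative amount; discard.
So the least-cost plan costs $2.35.

$2.35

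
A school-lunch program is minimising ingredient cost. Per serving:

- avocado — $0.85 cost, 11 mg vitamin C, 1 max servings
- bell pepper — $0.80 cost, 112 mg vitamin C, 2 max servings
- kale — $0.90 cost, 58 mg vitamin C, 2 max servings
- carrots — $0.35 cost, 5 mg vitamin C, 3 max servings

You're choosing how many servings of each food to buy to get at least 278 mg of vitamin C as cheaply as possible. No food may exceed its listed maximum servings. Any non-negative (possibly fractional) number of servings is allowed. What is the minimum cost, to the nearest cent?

Cost per mg of vitamin C: bell pepper $0.0071, kale $0.0155, carrots $0.0700, avocado $0.0773.
Take 2 servings of bell pepper: +224.0 mg vitamin C for $1.60 (total $1.60, still need 54.0 mg).
Take 0.931 servings of kale: +54.0 mg vitamin C for $0.84 (total $2.44, still need 0.0 mg).
Greedy by cheapest-per-mg is optimal for a single linear constraint, so the minimum cost is $2.44.

$2.44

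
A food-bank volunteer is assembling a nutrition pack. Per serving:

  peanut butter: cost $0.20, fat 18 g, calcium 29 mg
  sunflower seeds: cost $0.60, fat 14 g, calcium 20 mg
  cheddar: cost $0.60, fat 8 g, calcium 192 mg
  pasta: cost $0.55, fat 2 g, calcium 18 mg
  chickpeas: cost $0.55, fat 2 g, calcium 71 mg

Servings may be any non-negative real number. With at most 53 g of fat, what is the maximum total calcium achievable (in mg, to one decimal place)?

Calcium per g fat: chickpeas 35.5, cheddar 24, pasta 9, peanut butter 1.611, sunflower seeds 1.429.
With no serving limits, spend the whole fat allowance on chickpeas: 53 g / 2 g × 71 mg = 1881.5 mg.

1881.5 mg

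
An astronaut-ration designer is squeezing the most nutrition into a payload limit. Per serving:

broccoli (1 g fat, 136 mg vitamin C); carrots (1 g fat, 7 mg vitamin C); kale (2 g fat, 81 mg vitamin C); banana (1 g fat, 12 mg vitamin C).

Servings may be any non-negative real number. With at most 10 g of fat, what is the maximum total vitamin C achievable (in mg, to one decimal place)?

Vitamin C per g fat: broccoli 136, kale 40.5, banana 12, carrots 7.
With no serving limits, spend the whole fat allowance on broccoli: 10 g / 1 g × 136 mg = 1360.0 mg.

1360.0 mg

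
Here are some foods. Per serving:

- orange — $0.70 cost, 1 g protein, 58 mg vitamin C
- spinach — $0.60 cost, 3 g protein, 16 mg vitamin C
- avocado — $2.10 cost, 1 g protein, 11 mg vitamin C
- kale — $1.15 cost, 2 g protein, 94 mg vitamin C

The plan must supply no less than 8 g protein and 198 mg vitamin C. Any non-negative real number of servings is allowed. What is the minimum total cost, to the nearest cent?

Compare the cost at each extreme point of the feasible region.
orange only: max(8/1, 198/58) = 8 servings → $5.60.
spinach only: max(8/3, 198/16) = 12.38 servings → $7.42.
avocado only: max(8/1, 198/11) = 18 servings → $37.80.
kale only: max(8/2, 198/94) = 4 servings → $4.60.
orange + spinach with both tight: 2.949 servings and 1.684 servings → $3.07.
orange + avocado with both tight: 2.34 servings and 5.66 servings → $13.52.
orange + kale: intersection lies outside the first quadrant.
spinach + avocado with both targets exact would need a negative amount; discard.
spinach + kale with both tight: 1.424 servings and 1.864 servings → $3.00.
avocado + kale with both tight: 4.944 servings and 1.528 servings → $12.14.
So the least-cost plan costs $3.00.

$3.00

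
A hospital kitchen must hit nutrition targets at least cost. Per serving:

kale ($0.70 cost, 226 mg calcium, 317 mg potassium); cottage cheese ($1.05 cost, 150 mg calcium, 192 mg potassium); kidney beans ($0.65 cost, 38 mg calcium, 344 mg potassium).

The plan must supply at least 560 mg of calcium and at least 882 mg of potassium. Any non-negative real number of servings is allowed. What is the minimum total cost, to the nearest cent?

$1.91

This is a tiny linear program; its minimum lies at a vertex of the feasible set. List the vertices and price them.
kale only: max(560/226, 882/317) = 2.782 servings → $1.95.
cottage cheese only: max(560/150, 882/192) = 4.594 servings → $4.82.
kidney beans only: max(560/38, 882/344) = 14.74 servings → $9.58.
kale + cottage cheese: intersection lies outside the first quadrant.
kale + kidney beans with both tight: 2.422 servings and 0.332 servings → $1.91.
cottage cheese + kidney beans with both tight: 3.592 servings and 0.5593 servings → $4.13.
So the least-cost plan costs $1.91.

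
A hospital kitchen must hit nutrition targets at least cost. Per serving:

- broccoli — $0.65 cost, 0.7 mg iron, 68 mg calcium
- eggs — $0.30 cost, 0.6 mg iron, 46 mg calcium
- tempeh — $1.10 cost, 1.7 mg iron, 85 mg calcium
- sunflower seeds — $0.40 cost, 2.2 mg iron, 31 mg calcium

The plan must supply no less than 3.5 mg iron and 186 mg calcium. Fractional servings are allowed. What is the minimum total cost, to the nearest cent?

$1.33

broccoli only: max(3.5/0.7, 186/68) = 5 servings → $3.25.
eggs only: max(3.5/0.6, 186/46) = 5.833 servings → $1.75.
tempeh only: max(3.5/1.7, 186/85) = 2.188 servings → $2.41.
sunflower seeds only: max(3.5/2.2, 186/31) = 6 servings → $2.40.
broccoli + eggs with both targets exact would need a negative amount; discard.
broccoli + tempeh with both tight: 0.3333 servings and 1.922 servings → $2.33.
broccoli + sunflower seeds with both tight: 2.351 servings and 0.8428 servings → $1.87.
eggs + tempeh with both tight: 0.6875 servings and 1.816 servings → $2.20.
eggs + sunflower seeds with both tight: 3.64 servings and 0.5981 servings → $1.33.
tempeh + sunflower seeds with both targets exact would need a negative amount; discard.
So the least-cost plan costs $1.33.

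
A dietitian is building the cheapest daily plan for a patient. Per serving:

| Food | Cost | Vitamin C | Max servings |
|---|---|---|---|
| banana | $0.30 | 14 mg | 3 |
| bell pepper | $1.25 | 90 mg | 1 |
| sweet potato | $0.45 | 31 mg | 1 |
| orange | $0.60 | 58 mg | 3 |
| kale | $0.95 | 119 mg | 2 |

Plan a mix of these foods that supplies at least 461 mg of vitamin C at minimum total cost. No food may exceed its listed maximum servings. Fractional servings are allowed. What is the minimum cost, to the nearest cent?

$4.38

Cost per mg of vitamin C: kale $0.0080, orange $0.0103, bell pepper $0.0139, sweet potato $0.0145, banana $0.0214.
Take 2 servings of kale: +238.0 mg vitamin C for $1.90 (total $1.90, still need 223.0 mg).
Take 3 servings of orange: +174.0 mg vitamin C for $1.80 (total $3.70, still need 49.0 mg).
Take 0.5444 servings of bell pepper: +49.0 mg vitamin C for $0.68 (total $4.38, still need 0.0 mg).
Filling from the cheapest source first is optimal under one linear minimum: $4.38.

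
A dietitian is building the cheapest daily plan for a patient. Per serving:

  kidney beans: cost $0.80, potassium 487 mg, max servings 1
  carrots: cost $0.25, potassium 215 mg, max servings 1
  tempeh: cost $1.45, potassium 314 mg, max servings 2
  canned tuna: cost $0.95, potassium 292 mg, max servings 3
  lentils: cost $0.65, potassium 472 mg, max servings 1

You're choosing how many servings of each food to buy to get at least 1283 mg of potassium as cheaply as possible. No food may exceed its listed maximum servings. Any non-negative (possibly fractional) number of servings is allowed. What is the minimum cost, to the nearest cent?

Cost per mg of potassium: carrots $0.0012, lentils $0.0014, kidney beans $0.0016, canned tuna $0.0033, tempeh $0.0046.
Take 1 serving of carrots: +215.0 mg potassium for $0.25 (total $0.25, still need 1068.0 mg).
Take 1 serving of lentils: +472.0 mg potassium for $0.65 (total $0.90, still need 596.0 mg).
Take 1 serving of kidney beans: +487.0 mg potassium for $0.80 (total $1.70, still need 109.0 mg).
Take 0.3733 servings of canned tuna: +109.0 mg potassium for $0.35 (total $2.05, still need 0.0 mg).
Greedy by cheapest-per-mg is optimal for a single linear constraint, so the minimum cost is $2.05.

$2.05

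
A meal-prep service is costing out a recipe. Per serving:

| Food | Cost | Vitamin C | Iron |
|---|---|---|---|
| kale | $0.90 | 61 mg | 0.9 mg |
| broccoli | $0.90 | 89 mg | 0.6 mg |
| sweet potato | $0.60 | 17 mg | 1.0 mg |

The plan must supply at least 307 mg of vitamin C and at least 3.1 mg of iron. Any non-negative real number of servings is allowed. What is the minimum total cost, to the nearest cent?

$3.60

Two binding constraints pin down two serving amounts, so the optimal mix uses at most two foods. The candidates are each food alone (scaled to the tighter of vitamin C/iron) and each pair with both constraints tight.
kale only: max(307/61, 3.1/0.9) = 5.033 servings → $4.53.
broccoli only: max(307/89, 3.1/0.6) = 5.167 servings → $4.65.
sweet potato only: max(307/17, 3.1/1.0) = 18.06 servings → $10.84.
kale + broccoli with both tight: 2.108 servings and 2.005 servings → $3.70.
kale + sweet potato: the both-tight solution has a negative serving — not a feasible corner.
broccoli + sweet potato with both tight: 3.227 servings and 1.164 servings → $3.60.
Cheapest feasible corner: $3.60.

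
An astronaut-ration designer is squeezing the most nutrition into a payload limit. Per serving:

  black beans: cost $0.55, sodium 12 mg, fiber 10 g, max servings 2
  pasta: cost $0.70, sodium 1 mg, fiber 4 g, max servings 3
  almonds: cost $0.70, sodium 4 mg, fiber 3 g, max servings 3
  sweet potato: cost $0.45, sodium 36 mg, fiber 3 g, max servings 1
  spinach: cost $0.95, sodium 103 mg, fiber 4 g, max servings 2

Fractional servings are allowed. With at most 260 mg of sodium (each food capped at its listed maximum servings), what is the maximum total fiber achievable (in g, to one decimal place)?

51.2 g

Fiber per mg sodium: pasta 4, black beans 0.8333, almonds 0.75, sweet potato 0.08333, spinach 0.03883.
Take 3 servings of pasta: uses 3 mg sodium, +12.0 g fiber (running total 12.0 g).
Take 2 servings of black beans: uses 24 mg sodium, +20.0 g fiber (running total 32.0 g).
Take 3 servings of almonds: uses 12 mg sodium, +9.0 g fiber (running total 41.0 g).
Take 1 serving of sweet potato: uses 36 mg sodium, +3.0 g fiber (running total 44.0 g).
Take 1.796 servings of spinach: uses 185 mg sodium, +7.2 g fiber (running total 51.2 g).
Filling greedily by fiber-per-mg sodium is optimal for one linear limit, giving 51.2 g.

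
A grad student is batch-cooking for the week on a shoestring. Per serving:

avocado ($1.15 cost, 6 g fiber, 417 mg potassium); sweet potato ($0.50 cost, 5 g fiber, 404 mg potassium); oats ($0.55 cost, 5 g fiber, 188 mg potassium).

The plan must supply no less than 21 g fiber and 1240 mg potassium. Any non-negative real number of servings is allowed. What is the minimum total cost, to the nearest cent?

This is a tiny linear program; its minimum lies at a vertex of the feasible set. List the vertices and price them.
avocado only: max(21/6, 1240/417) = 3.5 servings → $4.03.
sweet potato only: max(21/5, 1240/404) = 4.2 servings → $2.10.
oats only: max(21/5, 1240/188) = 6.596 servings → $3.63.
avocado + sweet potato: the both-tight solution has a negative serving — not a feasible corner.
avocado + oats with both tight: 2.353 servings and 1.376 servings → $3.46.
sweet potato + oats with both tight: 2.085 servings and 2.115 servings → $2.21.
Cheapest feasible corner: $2.10.

$2.10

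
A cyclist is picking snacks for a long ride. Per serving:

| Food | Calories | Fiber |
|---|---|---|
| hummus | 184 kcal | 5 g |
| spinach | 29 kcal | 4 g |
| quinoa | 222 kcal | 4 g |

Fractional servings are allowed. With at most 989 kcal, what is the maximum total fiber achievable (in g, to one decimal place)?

136.4 g

Fiber per kcal: spinach 0.1379, hummus 0.02717, quinoa 0.01802.
With no serving limits, spend the whole calories allowance on spinach: 989 kcal / 29 kcal × 4 g = 136.4 g.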